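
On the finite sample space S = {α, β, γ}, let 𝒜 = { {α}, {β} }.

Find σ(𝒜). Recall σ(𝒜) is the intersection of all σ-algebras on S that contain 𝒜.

Start: 𝒜 ∪ {∅, S} = { {}, {α}, {β}, S }.
Step 1 (3 new):
  {α,β}  = {α} ∪ {β}
  {α,γ}  = S∖{β}
  {β,γ}  = S∖{α}
  — 7 sets.
Step 2: +1 →
  {γ}  = S∖{α,β}
  — 8 sets.
After Step 3 the family is unchanged; done.

Therefore σ(𝒜) = { {}, {α}, {β}, {γ}, {α,β}, {α,γ}, {β,γ}, S } (|σ(𝒜)| = 8).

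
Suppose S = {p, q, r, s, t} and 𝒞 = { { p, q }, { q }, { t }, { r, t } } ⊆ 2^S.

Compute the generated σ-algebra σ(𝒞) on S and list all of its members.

Begin from { {  }, { q }, { t }, { p, q }, { r, t }, S } (that is, 𝒞 plus ∅ and S).
Iteration 1: +8 →
  { q, t }  = { q } ∪ { t }
  { p, q, s }  = complement { r, t }
  { p, q, t }  = { p, q } ∪ { t }
  { q, r, t }  = { r, t } ∪ { q }
  { r, s, t }  = complement { p, q }
  { p, q, r, s }  = complement { t }
  { p, q, r, t }  = { p, q } ∪ { r, t }
  { p, r, s, t }  = complement { q }
  |family| = 14
Iteration 2: 6 new —
  { s }  = complement { p, q, r, t }
  { p, s }  = complement { q, r, t }
  { r, s }  = complement { p, q, t }
  { p, r, s }  = complement { q, t }
  { p, q, s, t }  = { q, t } ∪ { p, q, s }
  { q, r, s, t }  = { q, t } ∪ { r, s, t }
  |family| = 20
Iteration 3: +7 →
  { p }  = complement { q, r, s, t }
  { r }  = complement { p, q, s, t }
  { q, s }  = { q } ∪ { s }
  { s, t }  = { t } ∪ { s }
  { p, s, t }  = { p, s } ∪ { t }
  { q, r, s }  = { r, s } ∪ { q }
  { q, s, t }  = { q, t } ∪ { s }
  |family| = 27
Iteration 4 adds 5:
  { p, r }  = complement { q, s, t }
  { p, t }  = complement { q, r, s }
  { q, r }  = complement { p, s, t }
  { p, q, r }  = complement { s, t }
  { p, r, t }  = complement { q, s }
  |family| = 32
Iteration 5 adds nothing — fixpoint reached.

σ(𝒞) = { {  }, { p }, { q }, { r }, { s }, { t }, { p, q }, { p, r }, { p, s }, { p, t }, { q, r }, { q, s }, { q, t }, { r, s }, { r, t }, { s, t }, { p, q, r }, { p, q, s }, { p, q, t }, { p, r, s }, { p, r, t }, { p, s, t }, { q, r, s }, { q, r, t }, { q, s, t }, { r, s, t }, { p, q, r, s }, { p, q, r, t }, { p, q, s, t }, { p, r, s, t }, { q, r, s, t }, S }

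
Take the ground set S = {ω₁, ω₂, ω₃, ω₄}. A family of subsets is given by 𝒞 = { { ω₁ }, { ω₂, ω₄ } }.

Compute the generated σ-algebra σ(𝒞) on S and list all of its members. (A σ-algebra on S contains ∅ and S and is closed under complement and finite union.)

Seed the family with 𝒞 together with ∅ and S: { ∅, { ω₁ }, { ω₂, ω₄ }, S }.
Step 1 adds 3:
  { ω₁, ω₃ }  = complement { ω₂, ω₄ }
  { ω₁, ω₂, ω₄ }  = { ω₂, ω₄ } ∪ { ω₁ }
  { ω₂, ω₃, ω₄ }  = complement { ω₁ }
  |family| = 7
Step 2 (1 new):
  { ω₃ }  = complement { ω₁, ω₂, ω₄ }
  |family| = 8
After Step 3 the family is unchanged; done.

Therefore σ(𝒞) = { ∅, { ω₁ }, { ω₃ }, { ω₁, ω₃ }, { ω₂, ω₄ }, { ω₁, ω₂, ω₄ }, { ω₂, ω₃, ω₄ }, S } (|σ(𝒞)| = 8).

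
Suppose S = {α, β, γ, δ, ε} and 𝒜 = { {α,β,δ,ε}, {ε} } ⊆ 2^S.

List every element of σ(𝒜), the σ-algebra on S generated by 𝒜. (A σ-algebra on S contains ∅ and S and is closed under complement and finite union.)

Take S₀ = 𝒜 ∪ {∅, S} = { {}, {ε}, {α,β,δ,ε}, S }.
Iteration 1: +2 →
  {γ}  = ᶜ of {α,β,δ,ε}
  {α,β,γ,δ}  = ᶜ of {ε}
  — 6 sets.
Iteration 2 (1 new):
  {γ,ε}  = {γ} ∪ {ε}
  — 7 sets.
Iteration 3: +1 →
  {α,β,δ}  = ᶜ of {γ,ε}
  — 8 sets.
Iteration 4: closed — nothing new.

Hence σ(𝒜) has 8 members: { {}, {γ}, {ε}, {γ,ε}, {α,β,δ}, {α,β,γ,δ}, {α,β,δ,ε}, S }.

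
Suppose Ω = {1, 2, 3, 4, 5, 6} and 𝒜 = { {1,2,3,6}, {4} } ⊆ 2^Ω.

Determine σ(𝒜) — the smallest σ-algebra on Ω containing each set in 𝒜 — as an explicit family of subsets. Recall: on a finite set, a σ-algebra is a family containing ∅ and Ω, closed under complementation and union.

σ(𝒜) = { {}, {4}, {5}, {4,5}, {1,2,3,6}, {1,2,3,4,6}, {1,2,3,5,6}, Ω }

Working:
Seed the family with 𝒜 together with ∅ and Ω: { {}, {4}, {1,2,3,6}, Ω }.
Pass 1 adds 3:
  {4,5}  = ᶜ of {1,2,3,6}
  {1,2,3,4,6}  = {1,2,3,6} ∪ {4}
  {1,2,3,5,6}  = ᶜ of {4}
  |family| = 7
Pass 2 (1 new):
  {5}  = ᶜ of {1,2,3,4,6}
  |family| = 8
After Pass 3 the family is unchanged; done.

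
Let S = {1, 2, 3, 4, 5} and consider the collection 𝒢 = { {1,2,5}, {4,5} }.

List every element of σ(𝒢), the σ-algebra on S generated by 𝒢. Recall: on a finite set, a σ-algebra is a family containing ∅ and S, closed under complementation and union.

Answer: σ(𝒢) = { ∅, {3}, {4}, {5}, {1,2}, {3,4}, {3,5}, {4,5}, {1,2,3}, {1,2,4}, {1,2,5}, {3,4,5}, {1,2,3,4}, {1,2,3,5}, {1,2,4,5}, S }

Derivation:
Start: 𝒢 ∪ {∅, S} = { ∅, {4,5}, {1,2,5}, S }.
Pass 1 adds 3:
  {3,4}  = ᶜ of {1,2,5}
  {1,2,3}  = ᶜ of {4,5}
  {1,2,4,5}  = {1,2,5} ∪ {4,5}
  |family| = 7
Pass 2: 4 new —
  {3}  = ᶜ of {1,2,4,5}
  {3,4,5}  = {4,5} ∪ {3,4}
  {1,2,3,4}  = {3,4} ∪ {1,2,3}
  {1,2,3,5}  = {1,2,5} ∪ {1,2,3}
  |family| = 11
Pass 3 (3 new):
  {4}  = ᶜ of {1,2,3,5}
  {5}  = ᶜ of {1,2,3,4}
  {1,2}  = ᶜ of {3,4,5}
  |family| = 14
Pass 4 (2 new):
  {3,5}  = {3} ∪ {5}
  {1,2,4}  = {1,2} ∪ {4}
  |family| = 16
Pass 5: closed — nothing new.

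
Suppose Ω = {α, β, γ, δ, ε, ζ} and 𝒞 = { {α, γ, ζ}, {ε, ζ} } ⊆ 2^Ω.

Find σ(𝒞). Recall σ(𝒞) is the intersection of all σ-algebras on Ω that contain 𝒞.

Seed the family with 𝒞 together with ∅ and Ω: { {}, {ε, ζ}, {α, γ, ζ}, Ω }.
Iteration 1: 3 new —
  {β, δ, ε}  = Ω∖{α, γ, ζ}
  {α, β, γ, δ}  = Ω∖{ε, ζ}
  {α, γ, ε, ζ}  = {α, γ, ζ} ∪ {ε, ζ}
  — 7 sets.
Iteration 2: 4 new —
  {β, δ}  = Ω∖{α, γ, ε, ζ}
  {β, δ, ε, ζ}  = {ε, ζ} ∪ {β, δ, ε}
  {α, β, γ, δ, ε}  = {α, β, γ, δ} ∪ {β, δ, ε}
  {α, β, γ, δ, ζ}  = {α, γ, ζ} ∪ {α, β, γ, δ}
  — 11 sets.
Iteration 3: +3 →
  {ε}  = Ω∖{α, β, γ, δ, ζ}
  {ζ}  = Ω∖{α, β, γ, δ, ε}
  {α, γ}  = Ω∖{β, δ, ε, ζ}
  — 14 sets.
Iteration 4 adds 2:
  {α, γ, ε}  = {α, γ} ∪ {ε}
  {β, δ, ζ}  = {β, δ} ∪ {ζ}
  — 16 sets.
After Iteration 5 the family is unchanged; done.

Therefore σ(𝒞) = { {}, {ε}, {ζ}, {α, γ}, {β, δ}, {ε, ζ}, {α, γ, ε}, {α, γ, ζ}, {β, δ, ε}, {β, δ, ζ}, {α, β, γ, δ}, {α, γ, ε, ζ}, {β, δ, ε, ζ}, {α, β, γ, δ, ε}, {α, β, γ, δ, ζ}, Ω } (|σ(𝒞)| = 16).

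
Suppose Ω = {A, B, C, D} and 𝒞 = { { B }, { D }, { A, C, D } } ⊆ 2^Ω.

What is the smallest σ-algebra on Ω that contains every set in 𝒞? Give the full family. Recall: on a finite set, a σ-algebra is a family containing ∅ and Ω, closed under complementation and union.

Take S₀ = 𝒞 ∪ {∅, Ω} = { ∅, { B }, { D }, { A, C, D }, Ω }.
Round 1 adds 2:
  { B, D }  = { D } ∪ { B }
  { A, B, C }  = { D }ᶜ
  (now 7)
Round 2 (1 new):
  { A, C }  = { B, D }ᶜ
  (now 8)
Round 3: closed — nothing new.

Hence σ(𝒞) has 8 members: { ∅, { B }, { D }, { A, C }, { B, D }, { A, B, C }, { A, C, D }, Ω }.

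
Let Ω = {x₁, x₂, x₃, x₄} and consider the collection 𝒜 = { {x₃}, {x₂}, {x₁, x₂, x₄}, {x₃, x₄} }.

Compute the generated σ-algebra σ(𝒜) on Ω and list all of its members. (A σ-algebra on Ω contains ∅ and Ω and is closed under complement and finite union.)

Take S₀ = 𝒜 ∪ {∅, Ω} = { {}, {x₂}, {x₃}, {x₃, x₄}, {x₁, x₂, x₄}, Ω }.
Pass 1. New:
  {x₁, x₂}  = ᶜ of {x₃, x₄}
  {x₂, x₃}  = {x₃} ∪ {x₂}
  {x₁, x₃, x₄}  = ᶜ of {x₂}
  {x₂, x₃, x₄}  = {x₃, x₄} ∪ {x₂}
  (now 10)
Pass 2: 3 new —
  {x₁}  = ᶜ of {x₂, x₃, x₄}
  {x₁, x₄}  = ᶜ of {x₂, x₃}
  {x₁, x₂, x₃}  = {x₁, x₂} ∪ {x₃}
  (now 13)
Pass 3: +2 →
  {x₄}  = ᶜ of {x₁, x₂, x₃}
  {x₁, x₃}  = {x₃} ∪ {x₁}
  (now 15)
Pass 4 adds 1:
  {x₂, x₄}  = ᶜ of {x₁, x₃}
  (now 16)
After Pass 5 the family is unchanged; done.

|σ(𝒜)| = 16.  σ(𝒜) = { {}, {x₁}, {x₂}, {x₃}, {x₄}, {x₁, x₂}, {x₁, x₃}, {x₁, x₄}, {x₂, x₃}, {x₂, x₄}, {x₃, x₄}, {x₁, x₂, x₃}, {x₁, x₂, x₄}, {x₁, x₃, x₄}, {x₂, x₃, x₄}, Ω }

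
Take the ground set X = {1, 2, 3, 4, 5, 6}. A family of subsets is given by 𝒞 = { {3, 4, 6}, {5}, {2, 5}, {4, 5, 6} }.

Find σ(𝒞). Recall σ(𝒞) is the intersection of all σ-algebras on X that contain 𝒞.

|σ(𝒞)| = 32.  σ(𝒞) = { {}, {1}, {2}, {3}, {5}, {1, 2}, {1, 3}, {1, 5}, {2, 3}, {2, 5}, {3, 5}, {4, 6}, {1, 2, 3}, {1, 2, 5}, {1, 3, 5}, {1, 4, 6}, {2, 3, 5}, {2, 4, 6}, {3, 4, 6}, {4, 5, 6}, {1, 2, 3, 5}, {1, 2, 4, 6}, {1, 3, 4, 6}, {1, 4, 5, 6}, {2, 3, 4, 6}, {2, 4, 5, 6}, {3, 4, 5, 6}, {1, 2, 3, 4, 6}, {1, 2, 4, 5, 6}, {1, 3, 4, 5, 6}, {2, 3, 4, 5, 6}, X }

Trace:
Initial family (6 sets): { {}, {5}, {2, 5}, {3, 4, 6}, {4, 5, 6}, X }.
Iteration 1. New:
  {1, 2, 3}  = complement {4, 5, 6}
  {1, 2, 5}  = complement {3, 4, 6}
  {1, 3, 4, 6}  = complement {2, 5}
  {2, 4, 5, 6}  = {2, 5} ∪ {4, 5, 6}
  {3, 4, 5, 6}  = {3, 4, 6} ∪ {4, 5, 6}
  {1, 2, 3, 4, 6}  = complement {5}
  {2, 3, 4, 5, 6}  = {2, 5} ∪ {3, 4, 6}
Iteration 2: 6 new —
  {1}  = complement {2, 3, 4, 5, 6}
  {1, 2}  = complement {3, 4, 5, 6}
  {1, 3}  = complement {2, 4, 5, 6}
  {1, 2, 3, 5}  = {2, 5} ∪ {1, 2, 3}
  {1, 2, 4, 5, 6}  = {1, 2, 5} ∪ {2, 4, 5, 6}
  {1, 3, 4, 5, 6}  = {3, 4, 5, 6} ∪ {1, 3, 4, 6}
Iteration 3. New:
  {2}  = complement {1, 3, 4, 5, 6}
  {3}  = complement {1, 2, 4, 5, 6}
  {1, 5}  = {5} ∪ {1}
  {4, 6}  = complement {1, 2, 3, 5}
  {1, 3, 5}  = {1, 3} ∪ {5}
  {1, 4, 5, 6}  = {4, 5, 6} ∪ {1}
Iteration 4 (7 new):
  {2, 3}  = complement {1, 4, 5, 6}
  {3, 5}  = {5} ∪ {3}
  {1, 4, 6}  = {4, 6} ∪ {1}
  {2, 3, 5}  = {2, 5} ∪ {3}
  {2, 4, 6}  = complement {1, 3, 5}
  {1, 2, 4, 6}  = {1, 2} ∪ {4, 6}
  {2, 3, 4, 6}  = complement {1, 5}
Iteration 5: stable.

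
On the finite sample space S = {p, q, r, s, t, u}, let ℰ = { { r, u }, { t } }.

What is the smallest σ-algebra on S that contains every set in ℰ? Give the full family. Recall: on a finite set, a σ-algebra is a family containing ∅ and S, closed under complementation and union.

Take S₀ = ℰ ∪ {∅, S} = { {}, { t }, { r, u }, S }.
Step 1: 3 new —
  { r, t, u }  = { r, u } ∪ { t }
  { p, q, s, t }  = { r, u }ᶜ
  { p, q, r, s, u }  = { t }ᶜ
  |family| = 7
Step 2: 1 new —
  { p, q, s }  = { r, t, u }ᶜ
  |family| = 8
Step 3: no new sets; the family is a σ-algebra.

Hence σ(ℰ) has 8 members: { {}, { t }, { r, u }, { p, q, s }, { r, t, u }, { p, q, s, t }, { p, q, r, s, u }, S }.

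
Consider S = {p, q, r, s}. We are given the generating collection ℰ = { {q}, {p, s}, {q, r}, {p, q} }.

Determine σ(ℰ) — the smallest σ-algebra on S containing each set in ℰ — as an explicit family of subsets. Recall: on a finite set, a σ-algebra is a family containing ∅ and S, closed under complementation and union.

σ(ℰ) = { {}, {p}, {q}, {r}, {s}, {p, q}, {p, r}, {p, s}, {q, r}, {q, s}, {r, s}, {p, q, r}, {p, q, s}, {p, r, s}, {q, r, s}, S }

Derivation:
Initial family (6 sets): { {}, {q}, {p, q}, {p, s}, {q, r}, S }.
Round 1: +4 →
  {r, s}  = {p, q}ᶜ
  {p, q, r}  = {q, r} ∪ {p, q}
  {p, q, s}  = {p, s} ∪ {p, q}
  {p, r, s}  = {q}ᶜ
  [10 total]
Round 2: 3 new —
  {r}  = {p, q, s}ᶜ
  {s}  = {p, q, r}ᶜ
  {q, r, s}  = {r, s} ∪ {q}
  [13 total]
Round 3: +2 →
  {p}  = {q, r, s}ᶜ
  {q, s}  = {s} ∪ {q}
  [15 total]
Round 4. New:
  {p, r}  = {q, s}ᶜ
  [16 total]
Round 5: already closed under ᶜ and ∪.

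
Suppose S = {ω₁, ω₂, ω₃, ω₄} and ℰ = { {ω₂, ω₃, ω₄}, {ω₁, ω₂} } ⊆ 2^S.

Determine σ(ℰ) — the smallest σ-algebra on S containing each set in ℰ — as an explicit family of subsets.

Begin from { {}, {ω₁, ω₂}, {ω₂, ω₃, ω₄}, S } (that is, ℰ plus ∅ and S).
Step 1 adds 2:
  {ω₁}  = S∖{ω₂, ω₃, ω₄}
  {ω₃, ω₄}  = S∖{ω₁, ω₂}
  [6 total]
Step 2: 1 new —
  {ω₁, ω₃, ω₄}  = {ω₃, ω₄} ∪ {ω₁}
  [7 total]
Step 3: +1 →
  {ω₂}  = S∖{ω₁, ω₃, ω₄}
  [8 total]
Step 4: no new sets; the family is a σ-algebra.

Therefore σ(ℰ) = { {}, {ω₁}, {ω₂}, {ω₁, ω₂}, {ω₃, ω₄}, {ω₁, ω₃, ω₄}, {ω₂, ω₃, ω₄}, S } (|σ(ℰ)| = 8).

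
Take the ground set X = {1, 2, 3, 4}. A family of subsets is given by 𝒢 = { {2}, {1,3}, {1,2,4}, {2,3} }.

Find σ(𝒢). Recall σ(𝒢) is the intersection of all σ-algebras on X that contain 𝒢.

σ(𝒢) = { {}, {1}, {2}, {3}, {4}, {1,2}, {1,3}, {1,4}, {2,3}, {2,4}, {3,4}, {1,2,3}, {1,2,4}, {1,3,4}, {2,3,4}, X }

Working:
Start: 𝒢 ∪ {∅, X} = { {}, {2}, {1,3}, {2,3}, {1,2,4}, X }.
Round 1 (5 new):
  {3}  = ᶜ of {1,2,4}
  {1,4}  = ᶜ of {2,3}
  {2,4}  = ᶜ of {1,3}
  {1,2,3}  = {2,3} ∪ {1,3}
  {1,3,4}  = ᶜ of {2}
  (now 11)
Round 2: +2 →
  {4}  = ᶜ of {1,2,3}
  {2,3,4}  = {3} ∪ {2,4}
  (now 13)
Round 3: 2 new —
  {1}  = ᶜ of {2,3,4}
  {3,4}  = {3} ∪ {4}
  (now 15)
Round 4. New:
  {1,2}  = ᶜ of {3,4}
  (now 16)
Round 5: already closed under ᶜ and ∪.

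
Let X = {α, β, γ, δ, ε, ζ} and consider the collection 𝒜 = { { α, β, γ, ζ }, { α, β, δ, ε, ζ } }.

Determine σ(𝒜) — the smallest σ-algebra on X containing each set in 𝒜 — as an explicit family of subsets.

Take S₀ = 𝒜 ∪ {∅, X} = { {}, { α, β, γ, ζ }, { α, β, δ, ε, ζ }, X }.
Pass 1: 2 new —
  { γ }  = { α, β, δ, ε, ζ }ᶜ
  { δ, ε }  = { α, β, γ, ζ }ᶜ
  [6 total]
Pass 2: 1 new —
  { γ, δ, ε }  = { δ, ε } ∪ { γ }
  [7 total]
Pass 3 adds 1:
  { α, β, ζ }  = { γ, δ, ε }ᶜ
  [8 total]
Pass 4: closed — nothing new.

Therefore σ(𝒜) = { {}, { γ }, { δ, ε }, { α, β, ζ }, { γ, δ, ε }, { α, β, γ, ζ }, { α, β, δ, ε, ζ }, X } (|σ(𝒜)| = 8).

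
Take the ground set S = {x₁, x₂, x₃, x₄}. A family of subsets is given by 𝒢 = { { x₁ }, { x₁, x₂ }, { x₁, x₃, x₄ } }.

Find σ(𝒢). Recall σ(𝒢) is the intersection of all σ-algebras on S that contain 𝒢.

Take S₀ = 𝒢 ∪ {∅, S} = { {  }, { x₁ }, { x₁, x₂ }, { x₁, x₃, x₄ }, S }.
Iteration 1. New:
  { x₂ }  = ᶜ of { x₁, x₃, x₄ }
  { x₃, x₄ }  = ᶜ of { x₁, x₂ }
  { x₂, x₃, x₄ }  = ᶜ of { x₁ }
  [8 total]
Iteration 2: no new sets; the family is a σ-algebra.

|σ(𝒢)| = 8.  σ(𝒢) = { {  }, { x₁ }, { x₂ }, { x₁, x₂ }, { x₃, x₄ }, { x₁, x₃, x₄ }, { x₂, x₃, x₄ }, S }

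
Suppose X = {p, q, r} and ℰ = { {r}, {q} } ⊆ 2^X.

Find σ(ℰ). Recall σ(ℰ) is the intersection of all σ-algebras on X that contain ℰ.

Initial family (4 sets): { {}, {q}, {r}, X }.
Round 1: 3 new —
  {p,q}  = complement {r}
  {p,r}  = complement {q}
  {q,r}  = {r} ∪ {q}
  — 7 sets.
Round 2. New:
  {p}  = complement {q,r}
  — 8 sets.
Round 3: already closed under ᶜ and ∪.

Hence σ(ℰ) has 8 members: { {}, {p}, {q}, {r}, {p,q}, {p,r}, {q,r}, X }.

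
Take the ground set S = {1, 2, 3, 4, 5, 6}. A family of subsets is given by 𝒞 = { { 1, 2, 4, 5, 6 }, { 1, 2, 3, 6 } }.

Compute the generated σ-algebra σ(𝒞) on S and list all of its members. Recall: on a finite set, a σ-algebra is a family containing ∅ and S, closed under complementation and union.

Seed the family with 𝒞 together with ∅ and S: { {}, { 1, 2, 3, 6 }, { 1, 2, 4, 5, 6 }, S }.
Step 1: +2 →
  { 3 }  = complement { 1, 2, 4, 5, 6 }
  { 4, 5 }  = complement { 1, 2, 3, 6 }
  |family| = 6
Step 2 (1 new):
  { 3, 4, 5 }  = { 4, 5 } ∪ { 3 }
  |family| = 7
Step 3 (1 new):
  { 1, 2, 6 }  = complement { 3, 4, 5 }
  |family| = 8
Step 4: stable.

σ(𝒞) = { {}, { 3 }, { 4, 5 }, { 1, 2, 6 }, { 3, 4, 5 }, { 1, 2, 3, 6 }, { 1, 2, 4, 5, 6 }, S }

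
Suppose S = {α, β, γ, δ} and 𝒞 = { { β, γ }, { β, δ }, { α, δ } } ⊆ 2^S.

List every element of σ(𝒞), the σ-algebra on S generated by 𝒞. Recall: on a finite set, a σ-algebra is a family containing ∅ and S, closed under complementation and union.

|σ(𝒞)| = 16.  σ(𝒞) = { {}, { α }, { β }, { γ }, { δ }, { α, β }, { α, γ }, { α, δ }, { β, γ }, { β, δ }, { γ, δ }, { α, β, γ }, { α, β, δ }, { α, γ, δ }, { β, γ, δ }, S }

Trace:
Seed the family with 𝒞 together with ∅ and S: { {}, { α, δ }, { β, γ }, { β, δ }, S }.
Step 1: 3 new —
  { α, γ }  = S∖{ β, δ }
  { α, β, δ }  = { α, δ } ∪ { β, δ }
  { β, γ, δ }  = { β, γ } ∪ { β, δ }
  (now 8)
Step 2. New:
  { α }  = S∖{ β, γ, δ }
  { γ }  = S∖{ α, β, δ }
  { α, β, γ }  = { β, γ } ∪ { α, γ }
  { α, γ, δ }  = { α, δ } ∪ { α, γ }
  (now 12)
Step 3 (2 new):
  { β }  = S∖{ α, γ, δ }
  { δ }  = S∖{ α, β, γ }
  (now 14)
Step 4: +2 →
  { α, β }  = { β } ∪ { α }
  { γ, δ }  = { γ } ∪ { δ }
  (now 16)
Step 5: stable.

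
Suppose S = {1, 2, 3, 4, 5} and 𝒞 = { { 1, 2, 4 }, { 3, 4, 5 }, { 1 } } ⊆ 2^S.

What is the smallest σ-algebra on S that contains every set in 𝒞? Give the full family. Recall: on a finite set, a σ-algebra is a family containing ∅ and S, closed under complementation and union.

Take S₀ = 𝒞 ∪ {∅, S} = { ∅, { 1 }, { 1, 2, 4 }, { 3, 4, 5 }, S }.
Round 1 (4 new):
  { 1, 2 }  = complement { 3, 4, 5 }
  { 3, 5 }  = complement { 1, 2, 4 }
  { 1, 3, 4, 5 }  = { 3, 4, 5 } ∪ { 1 }
  { 2, 3, 4, 5 }  = complement { 1 }
  — 9 sets.
Round 2. New:
  { 2 }  = complement { 1, 3, 4, 5 }
  { 1, 3, 5 }  = { 3, 5 } ∪ { 1 }
  { 1, 2, 3, 5 }  = { 1, 2 } ∪ { 3, 5 }
  — 12 sets.
Round 3 (3 new):
  { 4 }  = complement { 1, 2, 3, 5 }
  { 2, 4 }  = complement { 1, 3, 5 }
  { 2, 3, 5 }  = { 3, 5 } ∪ { 2 }
  — 15 sets.
Round 4. New:
  { 1, 4 }  = complement { 2, 3, 5 }
  — 16 sets.
Round 5 adds nothing — fixpoint reached.

Hence σ(𝒞) has 16 members: { ∅, { 1 }, { 2 }, { 4 }, { 1, 2 }, { 1, 4 }, { 2, 4 }, { 3, 5 }, { 1, 2, 4 }, { 1, 3, 5 }, { 2, 3, 5 }, { 3, 4, 5 }, { 1, 2, 3, 5 }, { 1, 3, 4, 5 }, { 2, 3, 4, 5 }, S }.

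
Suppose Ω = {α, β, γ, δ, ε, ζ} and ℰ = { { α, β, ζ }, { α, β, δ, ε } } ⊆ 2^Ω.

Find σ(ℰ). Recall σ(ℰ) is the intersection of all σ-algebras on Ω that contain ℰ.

Take S₀ = ℰ ∪ {∅, Ω} = { {}, { α, β, ζ }, { α, β, δ, ε }, Ω }.
Step 1: 3 new —
  { γ, ζ }  = { α, β, δ, ε }ᶜ
  { γ, δ, ε }  = { α, β, ζ }ᶜ
  { α, β, δ, ε, ζ }  = { α, β, δ, ε } ∪ { α, β, ζ }
Step 2 adds 4:
  { γ }  = { α, β, δ, ε, ζ }ᶜ
  { α, β, γ, ζ }  = { γ, ζ } ∪ { α, β, ζ }
  { γ, δ, ε, ζ }  = { γ, δ, ε } ∪ { γ, ζ }
  { α, β, γ, δ, ε }  = { γ, δ, ε } ∪ { α, β, δ, ε }
Step 3: 3 new —
  { ζ }  = { α, β, γ, δ, ε }ᶜ
  { α, β }  = { γ, δ, ε, ζ }ᶜ
  { δ, ε }  = { α, β, γ, ζ }ᶜ
Step 4: 2 new —
  { α, β, γ }  = { γ } ∪ { α, β }
  { δ, ε, ζ }  = { δ, ε } ∪ { ζ }
Step 5: no new sets; the family is a σ-algebra.

σ(ℰ) = { {}, { γ }, { ζ }, { α, β }, { γ, ζ }, { δ, ε }, { α, β, γ }, { α, β, ζ }, { γ, δ, ε }, { δ, ε, ζ }, { α, β, γ, ζ }, { α, β, δ, ε }, { γ, δ, ε, ζ }, { α, β, γ, δ, ε }, { α, β, δ, ε, ζ }, Ω }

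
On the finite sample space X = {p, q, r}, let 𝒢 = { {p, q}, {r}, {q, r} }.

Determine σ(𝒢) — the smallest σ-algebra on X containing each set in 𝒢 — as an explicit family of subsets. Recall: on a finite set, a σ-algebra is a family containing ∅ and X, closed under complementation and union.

Initial family (5 sets): { {}, {r}, {p, q}, {q, r}, X }.
Step 1: 1 new —
  {p}  = complement {q, r}
Step 2 adds 1:
  {p, r}  = {r} ∪ {p}
Step 3: +1 →
  {q}  = complement {p, r}
After Step 4 the family is unchanged; done.

|σ(𝒢)| = 8.  σ(𝒢) = { {}, {p}, {q}, {r}, {p, q}, {p, r}, {q, r}, X }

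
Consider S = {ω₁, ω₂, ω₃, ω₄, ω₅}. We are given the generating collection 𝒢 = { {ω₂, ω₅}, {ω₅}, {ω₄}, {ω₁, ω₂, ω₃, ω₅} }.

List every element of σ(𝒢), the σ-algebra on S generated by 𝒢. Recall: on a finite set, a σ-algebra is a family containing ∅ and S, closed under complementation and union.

Answer: σ(𝒢) = { {}, {ω₂}, {ω₄}, {ω₅}, {ω₁, ω₃}, {ω₂, ω₄}, {ω₂, ω₅}, {ω₄, ω₅}, {ω₁, ω₂, ω₃}, {ω₁, ω₃, ω₄}, {ω₁, ω₃, ω₅}, {ω₂, ω₄, ω₅}, {ω₁, ω₂, ω₃, ω₄}, {ω₁, ω₂, ω₃, ω₅}, {ω₁, ω₃, ω₄, ω₅}, S }

Trace:
Start: 𝒢 ∪ {∅, S} = { {}, {ω₄}, {ω₅}, {ω₂, ω₅}, {ω₁, ω₂, ω₃, ω₅}, S }.
Pass 1. New:
  {ω₄, ω₅}  = {ω₄} ∪ {ω₅}
  {ω₁, ω₃, ω₄}  = {ω₂, ω₅}ᶜ
  {ω₂, ω₄, ω₅}  = {ω₂, ω₅} ∪ {ω₄}
  {ω₁, ω₂, ω₃, ω₄}  = {ω₅}ᶜ
  (now 10)
Pass 2: 3 new —
  {ω₁, ω₃}  = {ω₂, ω₄, ω₅}ᶜ
  {ω₁, ω₂, ω₃}  = {ω₄, ω₅}ᶜ
  {ω₁, ω₃, ω₄, ω₅}  = {ω₅} ∪ {ω₁, ω₃, ω₄}
  (now 13)
Pass 3. New:
  {ω₂}  = {ω₁, ω₃, ω₄, ω₅}ᶜ
  {ω₁, ω₃, ω₅}  = {ω₁, ω₃} ∪ {ω₅}
  (now 15)
Pass 4: +1 →
  {ω₂, ω₄}  = {ω₁, ω₃, ω₅}ᶜ
  (now 16)
Pass 5: no new sets; the family is a σ-algebra.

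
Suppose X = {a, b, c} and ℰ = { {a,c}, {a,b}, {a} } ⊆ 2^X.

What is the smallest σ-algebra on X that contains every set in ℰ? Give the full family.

σ(ℰ) (8 sets): { ∅, {a}, {b}, {c}, {a,b}, {a,c}, {b,c}, X }

Working:
Seed the family with ℰ together with ∅ and X: { ∅, {a}, {a,b}, {a,c}, X }.
Round 1: +3 →
  {b}  = complement {a,c}
  {c}  = complement {a,b}
  {b,c}  = complement {a}
  [8 total]
Round 2: already closed under ᶜ and ∪.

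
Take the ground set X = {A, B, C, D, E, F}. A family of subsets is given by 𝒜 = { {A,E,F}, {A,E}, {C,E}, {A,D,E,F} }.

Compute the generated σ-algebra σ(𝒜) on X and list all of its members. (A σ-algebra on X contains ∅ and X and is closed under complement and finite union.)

Begin from { {}, {A,E}, {C,E}, {A,E,F}, {A,D,E,F}, X } (that is, 𝒜 plus ∅ and X).
Pass 1. New:
  {B,C}  = X∖{A,D,E,F}
  {A,C,E}  = {A,E} ∪ {C,E}
  {B,C,D}  = X∖{A,E,F}
  {A,B,D,F}  = X∖{C,E}
  {A,C,E,F}  = {A,E,F} ∪ {C,E}
  {B,C,D,F}  = X∖{A,E}
  {A,C,D,E,F}  = {C,E} ∪ {A,D,E,F}
  — 13 sets.
Pass 2 (11 new):
  {B}  = X∖{A,C,D,E,F}
  {B,D}  = X∖{A,C,E,F}
  {B,C,E}  = {B,C} ∪ {C,E}
  {B,D,F}  = X∖{A,C,E}
  {A,B,C,E}  = {A,C,E} ∪ {B,C}
  {B,C,D,E}  = {B,C,D} ∪ {C,E}
  {A,B,C,D,E}  = {B,C,D} ∪ {A,C,E}
  {A,B,C,D,F}  = {B,C,D} ∪ {A,B,D,F}
  {A,B,C,E,F}  = {A,C,E,F} ∪ {B,C}
  {A,B,D,E,F}  = {A,B,D,F} ∪ {A,D,E,F}
  {B,C,D,E,F}  = {B,C,D,F} ∪ {C,E}
  — 24 sets.
Pass 3: +11 →
  {A}  = X∖{B,C,D,E,F}
  {C}  = X∖{A,B,D,E,F}
  {D}  = X∖{A,B,C,E,F}
  {E}  = X∖{A,B,C,D,F}
  {F}  = X∖{A,B,C,D,E}
  {A,F}  = X∖{B,C,D,E}
  {D,F}  = X∖{A,B,C,E}
  {A,B,E}  = {B} ∪ {A,E}
  {A,D,F}  = X∖{B,C,E}
  {A,B,D,E}  = {A,E} ∪ {B,D}
  {A,B,E,F}  = {B} ∪ {A,E,F}
  — 35 sets.
Pass 4: +27 →
  {A,B}  = {A} ∪ {B}
  {A,C}  = {A} ∪ {C}
  {A,D}  = {A} ∪ {D}
  {B,E}  = {B} ∪ {E}
  {B,F}  = {B} ∪ {F}
  {C,D}  = X∖{A,B,E,F}
  {C,F}  = X∖{A,B,D,E}
  {D,E}  = {E} ∪ {D}
  {E,F}  = {F} ∪ {E}
  {A,B,C}  = {A} ∪ {B,C}
  {A,B,D}  = {A} ∪ {B,D}
  {A,B,F}  = {A,F} ∪ {B}
  {A,C,F}  = {A,F} ∪ {C}
  {A,D,E}  = {A,E} ∪ {D}
  {B,C,F}  = {F} ∪ {B,C}
  {B,D,E}  = {E} ∪ {B,D}
  {C,D,E}  = {C,E} ∪ {D}
  {C,D,F}  = X∖{A,B,E}
  {C,E,F}  = {F} ∪ {C,E}
  {D,E,F}  = {E} ∪ {D,F}
  {A,B,C,D}  = {A} ∪ {B,C,D}
  {A,B,C,F}  = {A,F} ∪ {B,C}
  {A,C,D,E}  = {A,C,E} ∪ {D}
  {A,C,D,F}  = {A,D,F} ∪ {C}
  {B,C,E,F}  = {F} ∪ {B,C,E}
  {B,D,E,F}  = {B,D,F} ∪ {E}
  {C,D,E,F}  = {C,E} ∪ {D,F}
  — 62 sets.
Pass 5. New:
  {A,C,D}  = {C,D} ∪ {A,D}
  {B,E,F}  = {B,E} ∪ {E,F}
  — 64 sets.
Pass 6: already closed under ᶜ and ∪.

|σ(𝒜)| = 64.  σ(𝒜) = { {}, {A}, {B}, {C}, {D}, {E}, {F}, {A,B}, {A,C}, {A,D}, {A,E}, {A,F}, {B,C}, {B,D}, {B,E}, {B,F}, {C,D}, {C,E}, {C,F}, {D,E}, {D,F}, {E,F}, {A,B,C}, {A,B,D}, {A,B,E}, {A,B,F}, {A,C,D}, {A,C,E}, {A,C,F}, {A,D,E}, {A,D,F}, {A,E,F}, {B,C,D}, {B,C,E}, {B,C,F}, {B,D,E}, {B,D,F}, {B,E,F}, {C,D,E}, {C,D,F}, {C,E,F}, {D,E,F}, {A,B,C,D}, {A,B,C,E}, {A,B,C,F}, {A,B,D,E}, {A,B,D,F}, {A,B,E,F}, {A,C,D,E}, {A,C,D,F}, {A,C,E,F}, {A,D,E,F}, {B,C,D,E}, {B,C,D,F}, {B,C,E,F}, {B,D,E,F}, {C,D,E,F}, {A,B,C,D,E}, {A,B,C,D,F}, {A,B,C,E,F}, {A,B,D,E,F}, {A,C,D,E,F}, {B,C,D,E,F}, X }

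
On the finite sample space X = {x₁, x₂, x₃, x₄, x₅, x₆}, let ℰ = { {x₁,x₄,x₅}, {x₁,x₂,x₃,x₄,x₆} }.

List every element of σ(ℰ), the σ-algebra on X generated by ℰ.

Begin from { ∅, {x₁,x₄,x₅}, {x₁,x₂,x₃,x₄,x₆}, X } (that is, ℰ plus ∅ and X).
Step 1 (2 new):
  {x₅}  = X∖{x₁,x₂,x₃,x₄,x₆}
  {x₂,x₃,x₆}  = X∖{x₁,x₄,x₅}
  (now 6)
Step 2 (1 new):
  {x₂,x₃,x₅,x₆}  = {x₂,x₃,x₆} ∪ {x₅}
  (now 7)
Step 3: +1 →
  {x₁,x₄}  = X∖{x₂,x₃,x₅,x₆}
  (now 8)
Step 4: closed — nothing new.

|σ(ℰ)| = 8.  σ(ℰ) = { ∅, {x₅}, {x₁,x₄}, {x₁,x₄,x₅}, {x₂,x₃,x₆}, {x₂,x₃,x₅,x₆}, {x₁,x₂,x₃,x₄,x₆}, X }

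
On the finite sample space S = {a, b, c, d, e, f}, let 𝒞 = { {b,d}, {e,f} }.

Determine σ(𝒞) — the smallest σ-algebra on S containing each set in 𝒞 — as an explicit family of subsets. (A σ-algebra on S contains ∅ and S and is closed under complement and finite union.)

Answer: σ(𝒞) = { ∅, {a,c}, {b,d}, {e,f}, {a,b,c,d}, {a,c,e,f}, {b,d,e,f}, S }

Trace:
Begin from { ∅, {b,d}, {e,f}, S } (that is, 𝒞 plus ∅ and S).
Round 1: +3 →
  {a,b,c,d}  = {e,f}ᶜ
  {a,c,e,f}  = {b,d}ᶜ
  {b,d,e,f}  = {e,f} ∪ {b,d}
  |family| = 7
Round 2 (1 new):
  {a,c}  = {b,d,e,f}ᶜ
  |family| = 8
Round 3: already closed under ᶜ and ∪.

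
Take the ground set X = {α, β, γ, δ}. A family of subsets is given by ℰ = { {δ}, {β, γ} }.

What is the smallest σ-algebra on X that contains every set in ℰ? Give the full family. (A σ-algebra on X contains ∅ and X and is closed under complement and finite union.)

Begin from { {}, {δ}, {β, γ}, X } (that is, ℰ plus ∅ and X).
Iteration 1: +3 →
  {α, δ}  = {β, γ}ᶜ
  {α, β, γ}  = {δ}ᶜ
  {β, γ, δ}  = {δ} ∪ {β, γ}
  [7 total]
Iteration 2 adds 1:
  {α}  = {β, γ, δ}ᶜ
  [8 total]
Iteration 3: already closed under ᶜ and ∪.

Therefore σ(ℰ) = { {}, {α}, {δ}, {α, δ}, {β, γ}, {α, β, γ}, {β, γ, δ}, X } (|σ(ℰ)| = 8).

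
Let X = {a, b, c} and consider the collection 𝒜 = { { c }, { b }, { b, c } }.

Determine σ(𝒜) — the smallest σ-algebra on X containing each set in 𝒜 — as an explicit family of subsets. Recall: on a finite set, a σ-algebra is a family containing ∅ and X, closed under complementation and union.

Answer: σ(𝒜) = { {  }, { a }, { b }, { c }, { a, b }, { a, c }, { b, c }, X }

Derivation:
Take S₀ = 𝒜 ∪ {∅, X} = { {  }, { b }, { c }, { b, c }, X }.
Pass 1: +3 →
  { a }  = complement { b, c }
  { a, b }  = complement { c }
  { a, c }  = complement { b }
  — 8 sets.
Pass 2: stable.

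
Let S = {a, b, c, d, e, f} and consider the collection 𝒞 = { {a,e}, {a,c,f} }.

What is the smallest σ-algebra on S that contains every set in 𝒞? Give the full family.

σ(𝒞) = { {}, {a}, {e}, {a,e}, {b,d}, {c,f}, {a,b,d}, {a,c,f}, {b,d,e}, {c,e,f}, {a,b,d,e}, {a,c,e,f}, {b,c,d,f}, {a,b,c,d,f}, {b,c,d,e,f}, S }

Working:
Begin from { {}, {a,e}, {a,c,f}, S } (that is, 𝒞 plus ∅ and S).
Iteration 1 (3 new):
  {b,d,e}  = {a,c,f}ᶜ
  {a,c,e,f}  = {a,c,f} ∪ {a,e}
  {b,c,d,f}  = {a,e}ᶜ
  |family| = 7
Iteration 2 (4 new):
  {b,d}  = {a,c,e,f}ᶜ
  {a,b,d,e}  = {a,e} ∪ {b,d,e}
  {a,b,c,d,f}  = {b,c,d,f} ∪ {a,c,f}
  {b,c,d,e,f}  = {b,c,d,f} ∪ {b,d,e}
  |family| = 11
Iteration 3 (3 new):
  {a}  = {b,c,d,e,f}ᶜ
  {e}  = {a,b,c,d,f}ᶜ
  {c,f}  = {a,b,d,e}ᶜ
  |family| = 14
Iteration 4 adds 2:
  {a,b,d}  = {b,d} ∪ {a}
  {c,e,f}  = {c,f} ∪ {e}
  |family| = 16
Iteration 5: closed — nothing new.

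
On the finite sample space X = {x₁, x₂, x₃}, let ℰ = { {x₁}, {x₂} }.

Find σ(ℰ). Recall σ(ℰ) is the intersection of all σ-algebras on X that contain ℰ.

Take S₀ = ℰ ∪ {∅, X} = { {}, {x₁}, {x₂}, X }.
Round 1 (3 new):
  {x₁,x₂}  = {x₁} ∪ {x₂}
  {x₁,x₃}  = X∖{x₂}
  {x₂,x₃}  = X∖{x₁}
  — 7 sets.
Round 2: 1 new —
  {x₃}  = X∖{x₁,x₂}
  — 8 sets.
Round 3: already closed under ᶜ and ∪.

|σ(ℰ)| = 8.  σ(ℰ) = { {}, {x₁}, {x₂}, {x₃}, {x₁,x₂}, {x₁,x₃}, {x₂,x₃}, X }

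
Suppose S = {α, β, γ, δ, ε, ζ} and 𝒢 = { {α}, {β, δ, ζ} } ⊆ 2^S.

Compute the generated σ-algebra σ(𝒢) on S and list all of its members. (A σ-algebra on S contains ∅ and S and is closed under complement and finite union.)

Take S₀ = 𝒢 ∪ {∅, S} = { {}, {α}, {β, δ, ζ}, S }.
Step 1 (3 new):
  {α, γ, ε}  = complement {β, δ, ζ}
  {α, β, δ, ζ}  = {β, δ, ζ} ∪ {α}
  {β, γ, δ, ε, ζ}  = complement {α}
Step 2: 1 new —
  {γ, ε}  = complement {α, β, δ, ζ}
Step 3: already closed under ᶜ and ∪.

Hence σ(𝒢) has 8 members: { {}, {α}, {γ, ε}, {α, γ, ε}, {β, δ, ζ}, {α, β, δ, ζ}, {β, γ, δ, ε, ζ}, S }.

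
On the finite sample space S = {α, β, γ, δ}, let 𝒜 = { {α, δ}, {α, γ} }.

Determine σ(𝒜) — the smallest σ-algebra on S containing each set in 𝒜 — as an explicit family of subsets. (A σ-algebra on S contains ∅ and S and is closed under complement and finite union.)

Answer: σ(𝒜) = { {}, {α}, {β}, {γ}, {δ}, {α, β}, {α, γ}, {α, δ}, {β, γ}, {β, δ}, {γ, δ}, {α, β, γ}, {α, β, δ}, {α, γ, δ}, {β, γ, δ}, S }

Working:
Start: 𝒜 ∪ {∅, S} = { {}, {α, γ}, {α, δ}, S }.
Iteration 1: 3 new —
  {β, γ}  = {α, δ}ᶜ
  {β, δ}  = {α, γ}ᶜ
  {α, γ, δ}  = {α, γ} ∪ {α, δ}
  (now 7)
Iteration 2 adds 4:
  {β}  = {α, γ, δ}ᶜ
  {α, β, γ}  = {β, γ} ∪ {α, γ}
  {α, β, δ}  = {α, δ} ∪ {β, δ}
  {β, γ, δ}  = {β, γ} ∪ {β, δ}
  (now 11)
Iteration 3: +3 →
  {α}  = {β, γ, δ}ᶜ
  {γ}  = {α, β, δ}ᶜ
  {δ}  = {α, β, γ}ᶜ
  (now 14)
Iteration 4 (2 new):
  {α, β}  = {β} ∪ {α}
  {γ, δ}  = {γ} ∪ {δ}
  (now 16)
Iteration 5: stable.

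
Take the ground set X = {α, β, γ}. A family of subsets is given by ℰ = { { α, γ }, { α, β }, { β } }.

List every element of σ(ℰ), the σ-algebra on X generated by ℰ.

Start: ℰ ∪ {∅, X} = { {}, { β }, { α, β }, { α, γ }, X }.
Iteration 1: 1 new —
  { γ }  = X∖{ α, β }
Iteration 2 adds 1:
  { β, γ }  = { γ } ∪ { β }
Iteration 3: 1 new —
  { α }  = X∖{ β, γ }
Iteration 4 adds nothing — fixpoint reached.

σ(ℰ) = { {}, { α }, { β }, { γ }, { α, β }, { α, γ }, { β, γ }, X }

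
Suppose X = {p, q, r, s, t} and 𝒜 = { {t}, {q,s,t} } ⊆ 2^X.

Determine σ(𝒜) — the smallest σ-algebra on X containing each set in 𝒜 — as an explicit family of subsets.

Begin from { ∅, {t}, {q,s,t}, X } (that is, 𝒜 plus ∅ and X).
Pass 1. New:
  {p,r}  = X∖{q,s,t}
  {p,q,r,s}  = X∖{t}
  |family| = 6
Pass 2 adds 1:
  {p,r,t}  = {p,r} ∪ {t}
  |family| = 7
Pass 3: +1 →
  {q,s}  = X∖{p,r,t}
  |family| = 8
After Pass 4 the family is unchanged; done.

Hence σ(𝒜) has 8 members: { ∅, {t}, {p,r}, {q,s}, {p,r,t}, {q,s,t}, {p,q,r,s}, X }.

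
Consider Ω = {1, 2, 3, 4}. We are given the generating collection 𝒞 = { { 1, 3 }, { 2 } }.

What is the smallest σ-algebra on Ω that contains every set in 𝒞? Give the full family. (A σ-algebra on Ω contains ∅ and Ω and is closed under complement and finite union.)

σ(𝒞) = { {}, { 2 }, { 4 }, { 1, 3 }, { 2, 4 }, { 1, 2, 3 }, { 1, 3, 4 }, Ω }

Trace:
Initial family (4 sets): { {}, { 2 }, { 1, 3 }, Ω }.
Pass 1. New:
  { 2, 4 }  = { 1, 3 }ᶜ
  { 1, 2, 3 }  = { 1, 3 } ∪ { 2 }
  { 1, 3, 4 }  = { 2 }ᶜ
  [7 total]
Pass 2: 1 new —
  { 4 }  = { 1, 2, 3 }ᶜ
  [8 total]
Pass 3: closed — nothing new.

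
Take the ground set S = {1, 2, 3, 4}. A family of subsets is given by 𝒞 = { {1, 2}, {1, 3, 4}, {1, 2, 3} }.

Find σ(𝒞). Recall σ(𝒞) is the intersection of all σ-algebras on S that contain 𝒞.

|σ(𝒞)| = 16.  σ(𝒞) = { {}, {1}, {2}, {3}, {4}, {1, 2}, {1, 3}, {1, 4}, {2, 3}, {2, 4}, {3, 4}, {1, 2, 3}, {1, 2, 4}, {1, 3, 4}, {2, 3, 4}, S }

Trace:
Start: 𝒞 ∪ {∅, S} = { {}, {1, 2}, {1, 2, 3}, {1, 3, 4}, S }.
Step 1: 3 new —
  {2}  = complement {1, 3, 4}
  {4}  = complement {1, 2, 3}
  {3, 4}  = complement {1, 2}
  |family| = 8
Step 2: +3 →
  {2, 4}  = {4} ∪ {2}
  {1, 2, 4}  = {4} ∪ {1, 2}
  {2, 3, 4}  = {2} ∪ {3, 4}
  |family| = 11
Step 3 (3 new):
  {1}  = complement {2, 3, 4}
  {3}  = complement {1, 2, 4}
  {1, 3}  = complement {2, 4}
  |family| = 14
Step 4. New:
  {1, 4}  = {4} ∪ {1}
  {2, 3}  = {3} ∪ {2}
  |family| = 16
Step 5: no new sets; the family is a σ-algebra.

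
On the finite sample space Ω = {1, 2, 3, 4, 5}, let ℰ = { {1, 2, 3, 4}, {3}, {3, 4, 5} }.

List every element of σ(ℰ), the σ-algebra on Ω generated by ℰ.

σ(ℰ) (16 sets): { {}, {3}, {4}, {5}, {1, 2}, {3, 4}, {3, 5}, {4, 5}, {1, 2, 3}, {1, 2, 4}, {1, 2, 5}, {3, 4, 5}, {1, 2, 3, 4}, {1, 2, 3, 5}, {1, 2, 4, 5}, Ω }

Trace:
Start: ℰ ∪ {∅, Ω} = { {}, {3}, {3, 4, 5}, {1, 2, 3, 4}, Ω }.
Round 1: +3 →
  {5}  = ᶜ of {1, 2, 3, 4}
  {1, 2}  = ᶜ of {3, 4, 5}
  {1, 2, 4, 5}  = ᶜ of {3}
  [8 total]
Round 2 adds 3:
  {3, 5}  = {3} ∪ {5}
  {1, 2, 3}  = {3} ∪ {1, 2}
  {1, 2, 5}  = {1, 2} ∪ {5}
  [11 total]
Round 3 (4 new):
  {3, 4}  = ᶜ of {1, 2, 5}
  {4, 5}  = ᶜ of {1, 2, 3}
  {1, 2, 4}  = ᶜ of {3, 5}
  {1, 2, 3, 5}  = {3} ∪ {1, 2, 5}
  [15 total]
Round 4 adds 1:
  {4}  = ᶜ of {1, 2, 3, 5}
  [16 total]
Round 5 adds nothing — fixpoint reached.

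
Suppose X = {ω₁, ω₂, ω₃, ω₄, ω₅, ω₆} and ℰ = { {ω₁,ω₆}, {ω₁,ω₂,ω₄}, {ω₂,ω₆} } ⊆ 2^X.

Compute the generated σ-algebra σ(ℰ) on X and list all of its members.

Start: ℰ ∪ {∅, X} = { {}, {ω₁,ω₆}, {ω₂,ω₆}, {ω₁,ω₂,ω₄}, X }.
Round 1. New:
  {ω₁,ω₂,ω₆}  = {ω₁,ω₆} ∪ {ω₂,ω₆}
  {ω₃,ω₅,ω₆}  = ᶜ of {ω₁,ω₂,ω₄}
  {ω₁,ω₂,ω₄,ω₆}  = {ω₁,ω₆} ∪ {ω₁,ω₂,ω₄}
  {ω₁,ω₃,ω₄,ω₅}  = ᶜ of {ω₂,ω₆}
  {ω₂,ω₃,ω₄,ω₅}  = ᶜ of {ω₁,ω₆}
  — 10 sets.
Round 2 (8 new):
  {ω₃,ω₅}  = ᶜ of {ω₁,ω₂,ω₄,ω₆}
  {ω₃,ω₄,ω₅}  = ᶜ of {ω₁,ω₂,ω₆}
  {ω₁,ω₃,ω₅,ω₆}  = {ω₁,ω₆} ∪ {ω₃,ω₅,ω₆}
  {ω₂,ω₃,ω₅,ω₆}  = {ω₂,ω₆} ∪ {ω₃,ω₅,ω₆}
  {ω₁,ω₂,ω₃,ω₄,ω₅}  = {ω₂,ω₃,ω₄,ω₅} ∪ {ω₁,ω₂,ω₄}
  {ω₁,ω₂,ω₃,ω₅,ω₆}  = {ω₃,ω₅,ω₆} ∪ {ω₁,ω₂,ω₆}
  {ω₁,ω₃,ω₄,ω₅,ω₆}  = {ω₁,ω₆} ∪ {ω₁,ω₃,ω₄,ω₅}
  {ω₂,ω₃,ω₄,ω₅,ω₆}  = {ω₂,ω₆} ∪ {ω₂,ω₃,ω₄,ω₅}
  — 18 sets.
Round 3 (7 new):
  {ω₁}  = ᶜ of {ω₂,ω₃,ω₄,ω₅,ω₆}
  {ω₂}  = ᶜ of {ω₁,ω₃,ω₄,ω₅,ω₆}
  {ω₄}  = ᶜ of {ω₁,ω₂,ω₃,ω₅,ω₆}
  {ω₆}  = ᶜ of {ω₁,ω₂,ω₃,ω₄,ω₅}
  {ω₁,ω₄}  = ᶜ of {ω₂,ω₃,ω₅,ω₆}
  {ω₂,ω₄}  = ᶜ of {ω₁,ω₃,ω₅,ω₆}
  {ω₃,ω₄,ω₅,ω₆}  = {ω₃,ω₄,ω₅} ∪ {ω₃,ω₅,ω₆}
  — 25 sets.
Round 4. New:
  {ω₁,ω₂}  = ᶜ of {ω₃,ω₄,ω₅,ω₆}
  {ω₄,ω₆}  = {ω₆} ∪ {ω₄}
  {ω₁,ω₃,ω₅}  = {ω₁} ∪ {ω₃,ω₅}
  {ω₁,ω₄,ω₆}  = {ω₁,ω₆} ∪ {ω₁,ω₄}
  {ω₂,ω₃,ω₅}  = {ω₂} ∪ {ω₃,ω₅}
  {ω₂,ω₄,ω₆}  = {ω₂,ω₆} ∪ {ω₄}
  — 31 sets.
Round 5. New:
  {ω₁,ω₂,ω₃,ω₅}  = ᶜ of {ω₄,ω₆}
  — 32 sets.
After Round 6 the family is unchanged; done.

Hence σ(ℰ) has 32 members: { {}, {ω₁}, {ω₂}, {ω₄}, {ω₆}, {ω₁,ω₂}, {ω₁,ω₄}, {ω₁,ω₆}, {ω₂,ω₄}, {ω₂,ω₆}, {ω₃,ω₅}, {ω₄,ω₆}, {ω₁,ω₂,ω₄}, {ω₁,ω₂,ω₆}, {ω₁,ω₃,ω₅}, {ω₁,ω₄,ω₆}, {ω₂,ω₃,ω₅}, {ω₂,ω₄,ω₆}, {ω₃,ω₄,ω₅}, {ω₃,ω₅,ω₆}, {ω₁,ω₂,ω₃,ω₅}, {ω₁,ω₂,ω₄,ω₆}, {ω₁,ω₃,ω₄,ω₅}, {ω₁,ω₃,ω₅,ω₆}, {ω₂,ω₃,ω₄,ω₅}, {ω₂,ω₃,ω₅,ω₆}, {ω₃,ω₄,ω₅,ω₆}, {ω₁,ω₂,ω₃,ω₄,ω₅}, {ω₁,ω₂,ω₃,ω₅,ω₆}, {ω₁,ω₃,ω₄,ω₅,ω₆}, {ω₂,ω₃,ω₄,ω₅,ω₆}, X }.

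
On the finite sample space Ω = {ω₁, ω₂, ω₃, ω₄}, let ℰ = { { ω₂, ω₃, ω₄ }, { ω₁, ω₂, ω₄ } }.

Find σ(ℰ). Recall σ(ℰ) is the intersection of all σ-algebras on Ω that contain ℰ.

σ(ℰ) (8 sets): { ∅, { ω₁ }, { ω₃ }, { ω₁, ω₃ }, { ω₂, ω₄ }, { ω₁, ω₂, ω₄ }, { ω₂, ω₃, ω₄ }, Ω }

Check:
Begin from { ∅, { ω₁, ω₂, ω₄ }, { ω₂, ω₃, ω₄ }, Ω } (that is, ℰ plus ∅ and Ω).
Iteration 1 (2 new):
  { ω₁ }  = Ω∖{ ω₂, ω₃, ω₄ }
  { ω₃ }  = Ω∖{ ω₁, ω₂, ω₄ }
  (now 6)
Iteration 2: +1 →
  { ω₁, ω₃ }  = { ω₃ } ∪ { ω₁ }
  (now 7)
Iteration 3 adds 1:
  { ω₂, ω₄ }  = Ω∖{ ω₁, ω₃ }
  (now 8)
Iteration 4: no new sets; the family is a σ-algebra.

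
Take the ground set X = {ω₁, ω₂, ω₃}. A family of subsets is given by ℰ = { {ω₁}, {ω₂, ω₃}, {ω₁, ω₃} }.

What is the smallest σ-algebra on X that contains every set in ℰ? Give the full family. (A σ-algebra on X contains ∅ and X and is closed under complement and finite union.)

Begin from { {}, {ω₁}, {ω₁, ω₃}, {ω₂, ω₃}, X } (that is, ℰ plus ∅ and X).
Step 1. New:
  {ω₂}  = ᶜ of {ω₁, ω₃}
Step 2 adds 1:
  {ω₁, ω₂}  = {ω₂} ∪ {ω₁}
Step 3. New:
  {ω₃}  = ᶜ of {ω₁, ω₂}
After Step 4 the family is unchanged; done.

|σ(ℰ)| = 8.  σ(ℰ) = { {}, {ω₁}, {ω₂}, {ω₃}, {ω₁, ω₂}, {ω₁, ω₃}, {ω₂, ω₃}, X }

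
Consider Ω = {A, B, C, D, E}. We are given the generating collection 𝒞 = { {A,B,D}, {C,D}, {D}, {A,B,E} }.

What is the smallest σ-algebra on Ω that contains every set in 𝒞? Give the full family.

|σ(𝒞)| = 16.  σ(𝒞) = { {}, {C}, {D}, {E}, {A,B}, {C,D}, {C,E}, {D,E}, {A,B,C}, {A,B,D}, {A,B,E}, {C,D,E}, {A,B,C,D}, {A,B,C,E}, {A,B,D,E}, Ω }

Derivation:
Initial family (6 sets): { {}, {D}, {C,D}, {A,B,D}, {A,B,E}, Ω }.
Step 1: +4 →
  {C,E}  = {A,B,D}ᶜ
  {A,B,C,D}  = {C,D} ∪ {A,B,D}
  {A,B,C,E}  = {D}ᶜ
  {A,B,D,E}  = {A,B,E} ∪ {D}
  — 10 sets.
Step 2: 3 new —
  {C}  = {A,B,D,E}ᶜ
  {E}  = {A,B,C,D}ᶜ
  {C,D,E}  = {C,D} ∪ {C,E}
  — 13 sets.
Step 3: 2 new —
  {A,B}  = {C,D,E}ᶜ
  {D,E}  = {D} ∪ {E}
  — 15 sets.
Step 4. New:
  {A,B,C}  = {D,E}ᶜ
  — 16 sets.
Step 5: already closed under ᶜ and ∪.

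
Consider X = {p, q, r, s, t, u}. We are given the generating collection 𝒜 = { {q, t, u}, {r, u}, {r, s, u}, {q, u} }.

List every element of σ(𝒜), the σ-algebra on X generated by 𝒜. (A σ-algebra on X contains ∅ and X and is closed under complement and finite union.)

σ(𝒜) (64 sets): { {}, {p}, {q}, {r}, {s}, {t}, {u}, {p, q}, {p, r}, {p, s}, {p, t}, {p, u}, {q, r}, {q, s}, {q, t}, {q, u}, {r, s}, {r, t}, {r, u}, {s, t}, {s, u}, {t, u}, {p, q, r}, {p, q, s}, {p, q, t}, {p, q, u}, {p, r, s}, {p, r, t}, {p, r, u}, {p, s, t}, {p, s, u}, {p, t, u}, {q, r, s}, {q, r, t}, {q, r, u}, {q, s, t}, {q, s, u}, {q, t, u}, {r, s, t}, {r, s, u}, {r, t, u}, {s, t, u}, {p, q, r, s}, {p, q, r, t}, {p, q, r, u}, {p, q, s, t}, {p, q, s, u}, {p, q, t, u}, {p, r, s, t}, {p, r, s, u}, {p, r, t, u}, {p, s, t, u}, {q, r, s, t}, {q, r, s, u}, {q, r, t, u}, {q, s, t, u}, {r, s, t, u}, {p, q, r, s, t}, {p, q, r, s, u}, {p, q, r, t, u}, {p, q, s, t, u}, {p, r, s, t, u}, {q, r, s, t, u}, X }

Check:
Seed the family with 𝒜 together with ∅ and X: { {}, {q, u}, {r, u}, {q, t, u}, {r, s, u}, X }.
Iteration 1 (8 new):
  {p, q, t}  = {r, s, u}ᶜ
  {p, r, s}  = {q, t, u}ᶜ
  {q, r, u}  = {r, u} ∪ {q, u}
  {p, q, s, t}  = {r, u}ᶜ
  {p, r, s, t}  = {q, u}ᶜ
  {q, r, s, u}  = {r, s, u} ∪ {q, u}
  {q, r, t, u}  = {r, u} ∪ {q, t, u}
  {q, r, s, t, u}  = {r, s, u} ∪ {q, t, u}
  — 14 sets.
Iteration 2. New:
  {p}  = {q, r, s, t, u}ᶜ
  {p, s}  = {q, r, t, u}ᶜ
  {p, t}  = {q, r, s, u}ᶜ
  {p, s, t}  = {q, r, u}ᶜ
  {p, q, t, u}  = {q, u} ∪ {p, q, t}
  {p, r, s, u}  = {p, r, s} ∪ {r, u}
  {p, q, r, s, t}  = {p, q, s, t} ∪ {p, r, s}
  {p, q, r, s, u}  = {q, r, u} ∪ {p, r, s}
  {p, q, r, t, u}  = {q, r, u} ∪ {p, q, t}
  {p, q, s, t, u}  = {q, u} ∪ {p, q, s, t}
  {p, r, s, t, u}  = {p, r, s, t} ∪ {r, u}
  — 25 sets.
Iteration 3. New:
  {q}  = {p, r, s, t, u}ᶜ
  {r}  = {p, q, s, t, u}ᶜ
  {s}  = {p, q, r, t, u}ᶜ
  {t}  = {p, q, r, s, u}ᶜ
  {u}  = {p, q, r, s, t}ᶜ
  {q, t}  = {p, r, s, u}ᶜ
  {r, s}  = {p, q, t, u}ᶜ
  {p, q, u}  = {q, u} ∪ {p}
  {p, r, u}  = {r, u} ∪ {p}
  {p, q, r, u}  = {q, r, u} ∪ {p}
  {p, q, s, u}  = {p, s} ∪ {q, u}
  {p, r, t, u}  = {p, t} ∪ {r, u}
  — 37 sets.
Iteration 4 adds 25:
  {p, q}  = {p} ∪ {q}
  {p, r}  = {p} ∪ {r}
  {p, u}  = {p} ∪ {u}
  {q, r}  = {q} ∪ {r}
  {q, s}  = {p, r, t, u}ᶜ
  {r, t}  = {p, q, s, u}ᶜ
  {s, t}  = {p, q, r, u}ᶜ
  {s, u}  = {u} ∪ {s}
  {t, u}  = {u} ∪ {t}
  {p, q, s}  = {q} ∪ {p, s}
  {p, r, t}  = {r} ∪ {p, t}
  {p, s, u}  = {u} ∪ {p, s}
  {p, t, u}  = {u} ∪ {p, t}
  {q, r, s}  = {r, s} ∪ {q}
  {q, r, t}  = {q, t} ∪ {r}
  {q, s, t}  = {p, r, u}ᶜ
  {q, s, u}  = {q, u} ∪ {s}
  {r, s, t}  = {p, q, u}ᶜ
  {r, t, u}  = {t} ∪ {r, u}
  {p, q, r, s}  = {q} ∪ {p, r, s}
  {p, q, r, t}  = {r} ∪ {p, q, t}
  {p, s, t, u}  = {p, s, t} ∪ {u}
  {q, r, s, t}  = {q, t} ∪ {r, s}
  {q, s, t, u}  = {q, t, u} ∪ {s}
  {r, s, t, u}  = {t} ∪ {r, s, u}
  — 62 sets.
Iteration 5. New:
  {p, q, r}  = {q} ∪ {p, r}
  {s, t, u}  = {t, u} ∪ {s, t}
  — 64 sets.
Iteration 6 adds nothing — fixpoint reached.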